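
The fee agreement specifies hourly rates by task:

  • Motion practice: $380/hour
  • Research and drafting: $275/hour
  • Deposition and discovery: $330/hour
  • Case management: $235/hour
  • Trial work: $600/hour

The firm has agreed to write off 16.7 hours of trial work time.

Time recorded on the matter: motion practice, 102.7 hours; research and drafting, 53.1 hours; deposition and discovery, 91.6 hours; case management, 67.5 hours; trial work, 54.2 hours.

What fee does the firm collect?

Motion practice: 102.7 × $380 = $39,026.00
Research and drafting: 53.1 × $275 = $14,602.50
Deposition and discovery: 91.6 × $330 = $30,228.00
Case management: 67.5 × $235 = $15,862.50
Trial work: 54.2 × $600 = $32,520.00
Subtotal: $132,239.00
Write-off: 16.7 × $600 = $10,020.00
Total: $132,239.00 − $10,020.00 = $122,219.00

$122,219.00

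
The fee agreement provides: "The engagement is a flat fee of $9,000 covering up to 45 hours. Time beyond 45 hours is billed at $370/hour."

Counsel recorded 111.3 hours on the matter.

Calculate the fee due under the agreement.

Flat fee: $9,000.00
Excess hours: 111.3 − 45 = 66.3
Overrun: 66.3 × $370 = $24,531.00
Total: $9,000.00 + $24,531.00 = $33,531.00

$33,531.00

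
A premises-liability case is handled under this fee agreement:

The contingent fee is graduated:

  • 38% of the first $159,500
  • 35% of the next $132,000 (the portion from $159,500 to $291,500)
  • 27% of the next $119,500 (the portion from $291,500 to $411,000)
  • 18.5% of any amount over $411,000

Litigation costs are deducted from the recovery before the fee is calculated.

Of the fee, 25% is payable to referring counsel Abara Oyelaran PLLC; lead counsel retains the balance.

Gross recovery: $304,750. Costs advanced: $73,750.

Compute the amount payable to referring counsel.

Fee base (net of costs): $304,750 − $73,750 = $231,000
First $159,500 at 38% = $60,610.00
Remaining $71,500 at 35% = $25,025.00
Fee: $60,610.00 + $25,025.00 = $85,635.00
Referral share: 25% of $85,635.00 = $21,408.75; lead counsel retains $85,635.00 − $21,408.75 = $64,226.25.

$21,408.75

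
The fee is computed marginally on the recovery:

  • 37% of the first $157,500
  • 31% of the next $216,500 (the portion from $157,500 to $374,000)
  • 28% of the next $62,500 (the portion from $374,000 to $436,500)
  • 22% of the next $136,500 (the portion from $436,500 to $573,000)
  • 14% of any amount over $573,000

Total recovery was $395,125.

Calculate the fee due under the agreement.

$131,305.00

First $157,500 at 37% = $58,275.00
Next $216,500 at 31% = $67,115.00
Remaining $21,125 at 28% = $5,915.00
Fee: $58,275.00 + $67,115.00 + $5,915.00 = $131,305.00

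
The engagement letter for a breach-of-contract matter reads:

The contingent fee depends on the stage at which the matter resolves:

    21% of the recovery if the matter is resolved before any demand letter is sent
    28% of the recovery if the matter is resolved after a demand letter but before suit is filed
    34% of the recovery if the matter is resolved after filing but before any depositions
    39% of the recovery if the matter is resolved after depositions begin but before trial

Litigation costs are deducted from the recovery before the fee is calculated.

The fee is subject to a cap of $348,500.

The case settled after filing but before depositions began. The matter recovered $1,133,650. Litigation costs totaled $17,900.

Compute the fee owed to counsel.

$348,500.00

Fee base (net of costs): $1,133,650 − $17,900 = $1,115,750
The matter settled after filing but before depositions began, so the 34% rate applies.
$1,115,750 × 34% = $379,355.00
$379,355.00 exceeds the $348,500 cap, so the fee is capped at $348,500.00.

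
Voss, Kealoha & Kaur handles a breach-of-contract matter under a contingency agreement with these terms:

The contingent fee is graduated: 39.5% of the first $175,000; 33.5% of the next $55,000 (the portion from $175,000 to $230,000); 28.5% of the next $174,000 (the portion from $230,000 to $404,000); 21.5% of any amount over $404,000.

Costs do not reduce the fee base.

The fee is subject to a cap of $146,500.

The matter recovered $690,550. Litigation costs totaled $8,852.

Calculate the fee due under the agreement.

$146,500.00

Fee base is the gross recovery, $690,550; costs are reimbursed separately.
First $175,000 at 39.5% = $69,125.00
Next $55,000 at 33.5% = $18,425.00
Next $174,000 at 28.5% = $49,590.00
Remaining $286,550 at 21.5% = $61,608.25
Fee: $69,125.00 + $18,425.00 + $49,590.00 + $61,608.25 = $198,748.25
$198,748.25 exceeds the $146,500 cap, so the fee is capped at $146,500.00.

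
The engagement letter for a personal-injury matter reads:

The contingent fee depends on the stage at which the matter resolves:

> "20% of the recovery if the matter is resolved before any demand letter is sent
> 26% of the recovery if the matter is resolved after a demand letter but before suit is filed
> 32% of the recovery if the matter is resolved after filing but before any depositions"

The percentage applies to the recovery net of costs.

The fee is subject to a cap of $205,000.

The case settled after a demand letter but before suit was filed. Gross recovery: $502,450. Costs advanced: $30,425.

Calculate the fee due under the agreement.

Fee base (net of costs): $502,450 − $30,425 = $472,025
The matter settled after a demand letter but before suit was filed, so the 26% rate applies.
$472,025 × 26% = $122,726.50
$122,726.50 is under the $205,000 cap.

$122,726.50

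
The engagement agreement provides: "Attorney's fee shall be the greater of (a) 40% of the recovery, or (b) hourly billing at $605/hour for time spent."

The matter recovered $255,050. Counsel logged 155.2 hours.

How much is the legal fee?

(a) 40% of $255,050 = $102,020.00
(b) 155.2 × $605 = $93,896.00
The greater is (a): $102,020.00.

$102,020.00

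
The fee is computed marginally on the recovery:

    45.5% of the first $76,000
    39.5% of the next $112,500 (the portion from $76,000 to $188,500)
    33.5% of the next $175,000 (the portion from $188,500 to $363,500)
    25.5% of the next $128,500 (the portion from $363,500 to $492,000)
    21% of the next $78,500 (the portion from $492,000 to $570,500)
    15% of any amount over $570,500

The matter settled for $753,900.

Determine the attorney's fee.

$214,405.00

First $76,000 at 45.5% = $34,580.00
Next $112,500 at 39.5% = $44,437.50
Next $175,000 at 33.5% = $58,625.00
Next $128,500 at 25.5% = $32,767.50
Next $78,500 at 21% = $16,485.00
Remaining $183,400 at 15% = $27,510.00
Fee: $34,580.00 + $44,437.50 + $58,625.00 + $32,767.50 + $16,485.00 + $27,510.00 = $214,405.00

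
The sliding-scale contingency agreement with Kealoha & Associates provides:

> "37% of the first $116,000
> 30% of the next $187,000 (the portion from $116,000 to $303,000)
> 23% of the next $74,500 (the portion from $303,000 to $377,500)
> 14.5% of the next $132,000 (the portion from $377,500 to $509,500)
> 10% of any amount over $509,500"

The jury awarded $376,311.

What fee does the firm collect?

$115,881.53

First $116,000 at 37% = $42,920.00
Next $187,000 at 30% = $56,100.00
Remaining $73,311 at 23% = $16,861.53
Fee: $42,920.00 + $56,100.00 + $16,861.53 = $115,881.53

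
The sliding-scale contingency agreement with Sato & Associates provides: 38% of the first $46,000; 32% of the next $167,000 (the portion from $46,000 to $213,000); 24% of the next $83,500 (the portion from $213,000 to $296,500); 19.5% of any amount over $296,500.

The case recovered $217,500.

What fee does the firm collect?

$72,000.00

First $46,000 at 38% = $17,480.00
Next $167,000 at 32% = $53,440.00
Remaining $4,500 at 24% = $1,080.00
Fee: $17,480.00 + $53,440.00 + $1,080.00 = $72,000.00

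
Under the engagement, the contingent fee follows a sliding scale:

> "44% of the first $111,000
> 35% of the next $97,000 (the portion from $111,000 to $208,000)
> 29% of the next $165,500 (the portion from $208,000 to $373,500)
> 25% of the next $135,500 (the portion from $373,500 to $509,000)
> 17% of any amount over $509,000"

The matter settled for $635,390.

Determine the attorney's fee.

First $111,000 at 44% = $48,840.00
Next $97,000 at 35% = $33,950.00
Next $165,500 at 29% = $47,995.00
Next $135,500 at 25% = $33,875.00
Remaining $126,390 at 17% = $21,486.30
Fee: $48,840.00 + $33,950.00 + $47,995.00 + $33,875.00 + $21,486.30 = $186,146.30

$186,146.30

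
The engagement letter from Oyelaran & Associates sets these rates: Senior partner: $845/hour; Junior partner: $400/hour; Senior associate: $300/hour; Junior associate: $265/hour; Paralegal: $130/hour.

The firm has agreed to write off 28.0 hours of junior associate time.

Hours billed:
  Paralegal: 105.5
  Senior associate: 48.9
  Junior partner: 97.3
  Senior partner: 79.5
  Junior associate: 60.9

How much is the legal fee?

Senior partner: 79.5 × $845 = $67,177.50
Junior partner: 97.3 × $400 = $38,920.00
Senior associate: 48.9 × $300 = $14,670.00
Junior associate: 60.9 × $265 = $16,138.50
Paralegal: 105.5 × $130 = $13,715.00
Subtotal: $150,621.00
Write-off: 28.0 × $265 = $7,420.00
Total: $150,621.00 − $7,420.00 = $143,201.00

$143,201.00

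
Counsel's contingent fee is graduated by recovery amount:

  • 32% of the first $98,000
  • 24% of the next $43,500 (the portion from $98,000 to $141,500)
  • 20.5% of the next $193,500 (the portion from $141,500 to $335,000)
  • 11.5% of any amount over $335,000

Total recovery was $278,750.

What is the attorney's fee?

$69,936.25

First $98,000 at 32% = $31,360.00
Next $43,500 at 24% = $10,440.00
Remaining $137,250 at 20.5% = $28,136.25
Fee: $31,360.00 + $10,440.00 + $28,136.25 = $69,936.25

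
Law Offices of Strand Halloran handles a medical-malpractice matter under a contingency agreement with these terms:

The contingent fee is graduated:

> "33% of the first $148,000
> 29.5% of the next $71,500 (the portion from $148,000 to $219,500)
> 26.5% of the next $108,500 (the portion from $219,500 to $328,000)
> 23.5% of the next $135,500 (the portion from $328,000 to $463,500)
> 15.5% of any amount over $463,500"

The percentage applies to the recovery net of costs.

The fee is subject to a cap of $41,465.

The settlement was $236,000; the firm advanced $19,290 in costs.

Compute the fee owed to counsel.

Fee base (net of costs): $236,000 − $19,290 = $216,710
First $148,000 at 33% = $48,840.00
Remaining $68,710 at 29.5% = $20,269.45
Fee: $48,840.00 + $20,269.45 = $69,109.45
$69,109.45 exceeds the $41,465 cap, so the fee is capped at $41,465.00.

$41,465.00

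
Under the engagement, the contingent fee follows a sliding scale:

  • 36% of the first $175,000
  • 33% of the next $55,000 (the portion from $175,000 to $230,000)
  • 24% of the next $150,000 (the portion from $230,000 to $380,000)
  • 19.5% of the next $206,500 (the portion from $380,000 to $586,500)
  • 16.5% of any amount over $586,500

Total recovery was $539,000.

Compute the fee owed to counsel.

$148,155.00

First $175,000 at 36% = $63,000.00
Next $55,000 at 33% = $18,150.00
Next $150,000 at 24% = $36,000.00
Remaining $159,000 at 19.5% = $31,005.00
Fee: $63,000.00 + $18,150.00 + $36,000.00 + $31,005.00 = $148,155.00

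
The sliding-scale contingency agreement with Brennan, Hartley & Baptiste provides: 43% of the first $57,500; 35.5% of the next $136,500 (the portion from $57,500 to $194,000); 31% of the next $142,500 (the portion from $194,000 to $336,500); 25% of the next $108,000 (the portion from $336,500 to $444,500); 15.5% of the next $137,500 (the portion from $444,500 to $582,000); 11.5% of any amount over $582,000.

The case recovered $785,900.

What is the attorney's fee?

$189,118.50

First $57,500 at 43% = $24,725.00
Next $136,500 at 35.5% = $48,457.50
Next $142,500 at 31% = $44,175.00
Next $108,000 at 25% = $27,000.00
Next $137,500 at 15.5% = $21,312.50
Remaining $203,900 at 11.5% = $23,448.50
Fee: $24,725.00 + $48,457.50 + $44,175.00 + $27,000.00 + $21,312.50 + $23,448.50 = $189,118.50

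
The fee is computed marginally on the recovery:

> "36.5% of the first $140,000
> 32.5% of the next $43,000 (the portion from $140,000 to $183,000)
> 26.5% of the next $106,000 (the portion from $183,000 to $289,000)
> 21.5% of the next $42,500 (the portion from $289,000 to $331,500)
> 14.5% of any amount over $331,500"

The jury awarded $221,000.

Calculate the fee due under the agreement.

$75,145.00

First $140,000 at 36.5% = $51,100.00
Next $43,000 at 32.5% = $13,975.00
Remaining $38,000 at 26.5% = $10,070.00
Fee: $51,100.00 + $13,975.00 + $10,070.00 = $75,145.00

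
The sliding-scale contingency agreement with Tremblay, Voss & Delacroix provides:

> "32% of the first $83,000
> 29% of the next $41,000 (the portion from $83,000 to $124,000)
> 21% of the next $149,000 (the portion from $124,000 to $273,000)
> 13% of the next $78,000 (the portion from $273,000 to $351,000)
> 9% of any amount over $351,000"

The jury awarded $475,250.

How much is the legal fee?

$91,062.50

First $83,000 at 32% = $26,560.00
Next $41,000 at 29% = $11,890.00
Next $149,000 at 21% = $31,290.00
Next $78,000 at 13% = $10,140.00
Remaining $124,250 at 9% = $11,182.50
Fee: $26,560.00 + $11,890.00 + $31,290.00 + $10,140.00 + $11,182.50 = $91,062.50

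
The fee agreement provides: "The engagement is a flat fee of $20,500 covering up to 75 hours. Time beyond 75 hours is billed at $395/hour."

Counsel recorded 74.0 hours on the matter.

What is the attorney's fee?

$20,500.00

74.0 hours is within the 75-hour scope; only the flat fee applies.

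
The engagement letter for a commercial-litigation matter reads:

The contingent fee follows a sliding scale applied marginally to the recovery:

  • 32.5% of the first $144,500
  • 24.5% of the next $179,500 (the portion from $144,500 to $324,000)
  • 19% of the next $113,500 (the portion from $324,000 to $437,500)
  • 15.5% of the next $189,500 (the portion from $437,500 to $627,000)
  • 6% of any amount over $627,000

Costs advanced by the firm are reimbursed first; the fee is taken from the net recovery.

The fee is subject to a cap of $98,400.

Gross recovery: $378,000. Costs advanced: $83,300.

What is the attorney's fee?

Fee base (net of costs): $378,000 − $83,300 = $294,700
First $144,500 at 32.5% = $46,962.50
Remaining $150,200 at 24.5% = $36,799.00
Fee: $46,962.50 + $36,799.00 = $83,761.50
$83,761.50 is under the $98,400 cap.

$83,761.50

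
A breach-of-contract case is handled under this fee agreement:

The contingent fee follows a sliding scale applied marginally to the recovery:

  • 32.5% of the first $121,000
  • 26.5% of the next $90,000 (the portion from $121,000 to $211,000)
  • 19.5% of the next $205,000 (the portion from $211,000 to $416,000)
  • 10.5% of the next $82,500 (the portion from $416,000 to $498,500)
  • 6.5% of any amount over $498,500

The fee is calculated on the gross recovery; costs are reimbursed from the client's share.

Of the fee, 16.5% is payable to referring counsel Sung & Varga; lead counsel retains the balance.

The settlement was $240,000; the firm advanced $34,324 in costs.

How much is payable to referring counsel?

Fee base is the gross recovery, $240,000; costs are reimbursed separately.
First $121,000 at 32.5% = $39,325.00
Next $90,000 at 26.5% = $23,850.00
Remaining $29,000 at 19.5% = $5,655.00
Fee: $39,325.00 + $23,850.00 + $5,655.00 = $68,830.00
Referral share: 16.5% of $68,830.00 = $11,356.95; lead counsel retains $68,830.00 − $11,356.95 = $57,473.05.

$11,356.95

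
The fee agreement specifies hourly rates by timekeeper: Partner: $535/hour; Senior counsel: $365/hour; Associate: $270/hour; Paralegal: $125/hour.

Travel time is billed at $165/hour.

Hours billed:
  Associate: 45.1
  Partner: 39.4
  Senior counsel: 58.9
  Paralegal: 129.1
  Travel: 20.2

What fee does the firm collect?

Partner: 39.4 × $535 = $21,079.00
Senior counsel: 58.9 × $365 = $21,498.50
Associate: 45.1 × $270 = $12,177.00
Paralegal: 129.1 × $125 = $16,137.50
Subtotal: $21,079.00 + $21,498.50 + $12,177.00 + $16,137.50 = $70,892.00
Travel: 20.2 × $165 = $3,333.00
Total: $70,892.00 + $3,333.00 = $74,225.00

$74,225.00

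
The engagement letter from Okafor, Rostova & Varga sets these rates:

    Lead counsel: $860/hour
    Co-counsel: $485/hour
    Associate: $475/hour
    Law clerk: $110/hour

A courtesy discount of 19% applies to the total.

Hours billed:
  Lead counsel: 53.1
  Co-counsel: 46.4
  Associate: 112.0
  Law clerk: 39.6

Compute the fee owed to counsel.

Lead counsel: 53.1 × $860 = $45,666.00
Co-counsel: 46.4 × $485 = $22,504.00
Associate: 112.0 × $475 = $53,200.00
Law clerk: 39.6 × $110 = $4,356.00
Subtotal: $125,726.00
Less 19% discount: −$23,887.94
Total: $125,726.00 − $23,887.94 = $101,838.06

$101,838.06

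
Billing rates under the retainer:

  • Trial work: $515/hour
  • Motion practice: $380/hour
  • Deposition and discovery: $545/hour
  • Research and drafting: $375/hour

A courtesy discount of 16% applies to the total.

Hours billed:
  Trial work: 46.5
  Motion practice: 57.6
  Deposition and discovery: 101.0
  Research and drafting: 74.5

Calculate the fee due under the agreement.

$108,207.12

Trial work: 46.5 × $515 = $23,947.50
Motion practice: 57.6 × $380 = $21,888.00
Deposition and discovery: 101.0 × $545 = $55,045.00
Research and drafting: 74.5 × $375 = $27,937.50
Subtotal: $128,818.00
Less 16% discount: −$20,610.88
Total: $128,818.00 − $20,610.88 = $108,207.12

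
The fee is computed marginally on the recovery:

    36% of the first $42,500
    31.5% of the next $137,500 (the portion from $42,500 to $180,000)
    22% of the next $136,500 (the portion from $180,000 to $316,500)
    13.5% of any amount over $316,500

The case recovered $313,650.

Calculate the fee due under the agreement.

$88,015.50

First $42,500 at 36% = $15,300.00
Next $137,500 at 31.5% = $43,312.50
Remaining $133,650 at 22% = $29,403.00
Fee: $15,300.00 + $43,312.50 + $29,403.00 = $88,015.50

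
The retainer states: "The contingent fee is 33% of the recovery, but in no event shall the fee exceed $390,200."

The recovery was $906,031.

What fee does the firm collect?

33% of $906,031 = $298,990.23
That is under the $390,200 cap.

$298,990.23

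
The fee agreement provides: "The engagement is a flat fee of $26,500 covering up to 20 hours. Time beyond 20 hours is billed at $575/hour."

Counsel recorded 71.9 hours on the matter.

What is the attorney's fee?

Flat fee: $26,500.00
Excess hours: 71.9 − 20 = 51.9
Overrun: 51.9 × $575 = $29,842.50
Total: $26,500.00 + $29,842.50 = $56,342.50

$56,342.50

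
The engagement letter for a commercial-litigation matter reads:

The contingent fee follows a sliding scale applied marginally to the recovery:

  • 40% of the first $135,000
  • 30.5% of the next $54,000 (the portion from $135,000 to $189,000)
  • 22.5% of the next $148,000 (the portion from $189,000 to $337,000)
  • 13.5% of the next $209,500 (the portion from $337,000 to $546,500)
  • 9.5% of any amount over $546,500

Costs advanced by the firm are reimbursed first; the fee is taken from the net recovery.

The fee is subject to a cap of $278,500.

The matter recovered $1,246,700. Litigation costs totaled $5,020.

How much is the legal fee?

Fee base (net of costs): $1,246,700 − $5,020 = $1,241,680
First $135,000 at 40% = $54,000.00
Next $54,000 at 30.5% = $16,470.00
Next $148,000 at 22.5% = $33,300.00
Next $209,500 at 13.5% = $28,282.50
Remaining $695,180 at 9.5% = $66,042.10
Fee: $54,000.00 + $16,470.00 + $33,300.00 + $28,282.50 + $66,042.10 = $198,094.60
$198,094.60 is under the $278,500 cap.

$198,094.60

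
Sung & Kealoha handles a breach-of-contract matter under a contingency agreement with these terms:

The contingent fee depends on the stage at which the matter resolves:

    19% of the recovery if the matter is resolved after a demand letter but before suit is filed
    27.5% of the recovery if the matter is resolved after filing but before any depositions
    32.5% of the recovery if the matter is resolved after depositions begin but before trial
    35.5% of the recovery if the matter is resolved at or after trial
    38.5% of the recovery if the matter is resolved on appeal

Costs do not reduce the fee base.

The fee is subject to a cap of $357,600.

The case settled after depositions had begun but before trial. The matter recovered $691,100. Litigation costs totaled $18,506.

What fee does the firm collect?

Fee base is the gross recovery, $691,100; costs are reimbursed separately.
The matter settled after depositions had begun but before trial, so the 32.5% rate applies.
$691,100 × 32.5% = $224,607.50
$224,607.50 is under the $357,600 cap.

$224,607.50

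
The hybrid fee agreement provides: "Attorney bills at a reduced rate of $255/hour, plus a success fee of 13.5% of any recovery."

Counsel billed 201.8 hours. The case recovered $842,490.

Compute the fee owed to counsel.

$165,195.15

Hourly: 201.8 × $255 = $51,459.00
Success fee: 13.5% of $842,490 = $113,736.15
Total: $51,459.00 + $113,736.15 = $165,195.15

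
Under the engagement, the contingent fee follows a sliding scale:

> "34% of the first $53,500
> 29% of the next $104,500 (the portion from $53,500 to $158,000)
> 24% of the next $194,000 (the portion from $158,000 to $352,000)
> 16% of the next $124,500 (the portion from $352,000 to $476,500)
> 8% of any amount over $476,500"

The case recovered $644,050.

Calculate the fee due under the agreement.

First $53,500 at 34% = $18,190.00
Next $104,500 at 29% = $30,305.00
Next $194,000 at 24% = $46,560.00
Next $124,500 at 16% = $19,920.00
Remaining $167,550 at 8% = $13,404.00
Fee: $18,190.00 + $30,305.00 + $46,560.00 + $19,920.00 + $13,404.00 = $128,379.00

$128,379.00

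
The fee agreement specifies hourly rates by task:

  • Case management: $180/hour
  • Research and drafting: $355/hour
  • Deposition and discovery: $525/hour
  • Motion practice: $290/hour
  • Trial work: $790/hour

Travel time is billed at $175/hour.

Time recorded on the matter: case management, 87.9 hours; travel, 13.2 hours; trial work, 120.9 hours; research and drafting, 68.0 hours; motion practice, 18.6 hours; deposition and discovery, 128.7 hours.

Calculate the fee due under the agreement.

Case management: 87.9 × $180 = $15,822.00
Research and drafting: 68.0 × $355 = $24,140.00
Deposition and discovery: 128.7 × $525 = $67,567.50
Motion practice: 18.6 × $290 = $5,394.00
Trial work: 120.9 × $790 = $95,511.00
Subtotal: $15,822.00 + $24,140.00 + $67,567.50 + $5,394.00 + $95,511.00 = $208,434.50
Travel: 13.2 × $175 = $2,310.00
Total: $208,434.50 + $2,310.00 = $210,744.50

$210,744.50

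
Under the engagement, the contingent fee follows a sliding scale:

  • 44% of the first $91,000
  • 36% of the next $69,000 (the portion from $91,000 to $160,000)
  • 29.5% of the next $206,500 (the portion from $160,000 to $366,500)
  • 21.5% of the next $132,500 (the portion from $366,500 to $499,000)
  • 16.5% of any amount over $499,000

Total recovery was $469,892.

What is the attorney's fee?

First $91,000 at 44% = $40,040.00
Next $69,000 at 36% = $24,840.00
Next $206,500 at 29.5% = $60,917.50
Remaining $103,392 at 21.5% = $22,229.28
Fee: $40,040.00 + $24,840.00 + $60,917.50 + $22,229.28 = $148,026.78

$148,026.78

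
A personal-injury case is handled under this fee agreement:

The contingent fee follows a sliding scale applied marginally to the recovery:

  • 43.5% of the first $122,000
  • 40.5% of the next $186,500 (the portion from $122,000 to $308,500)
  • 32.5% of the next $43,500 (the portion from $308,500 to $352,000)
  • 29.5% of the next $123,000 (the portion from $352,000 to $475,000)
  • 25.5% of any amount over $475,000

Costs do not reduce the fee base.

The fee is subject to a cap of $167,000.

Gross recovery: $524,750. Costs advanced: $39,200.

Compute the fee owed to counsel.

Fee base is the gross recovery, $524,750; costs are reimbursed separately.
First $122,000 at 43.5% = $53,070.00
Next $186,500 at 40.5% = $75,532.50
Next $43,500 at 32.5% = $14,137.50
Next $123,000 at 29.5% = $36,285.00
Remaining $49,750 at 25.5% = $12,686.25
Fee: $53,070.00 + $75,532.50 + $14,137.50 + $36,285.00 + $12,686.25 = $191,711.25
$191,711.25 exceeds the $167,000 cap, so the fee is capped at $167,000.00.

$167,000.00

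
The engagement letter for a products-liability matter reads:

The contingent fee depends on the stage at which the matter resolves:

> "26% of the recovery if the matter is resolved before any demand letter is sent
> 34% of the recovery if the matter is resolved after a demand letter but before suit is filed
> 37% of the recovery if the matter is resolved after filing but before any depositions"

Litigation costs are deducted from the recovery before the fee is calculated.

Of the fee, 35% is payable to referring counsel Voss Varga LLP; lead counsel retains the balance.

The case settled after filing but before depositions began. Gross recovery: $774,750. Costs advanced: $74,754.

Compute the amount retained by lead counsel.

$168,349.04

Fee base (net of costs): $774,750 − $74,754 = $699,996
The matter settled after filing but before depositions began, so the 37% rate applies.
$699,996 × 37% = $258,998.52
Referral share: 35% of $258,998.52 = $90,649.48; lead counsel retains $258,998.52 − $90,649.48 = $168,349.04.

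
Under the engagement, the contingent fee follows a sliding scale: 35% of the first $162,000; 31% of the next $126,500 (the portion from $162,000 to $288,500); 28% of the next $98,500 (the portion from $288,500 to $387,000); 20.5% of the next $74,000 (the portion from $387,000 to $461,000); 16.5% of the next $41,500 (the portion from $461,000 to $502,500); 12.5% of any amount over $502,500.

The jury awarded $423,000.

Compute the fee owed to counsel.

$130,875.00

First $162,000 at 35% = $56,700.00
Next $126,500 at 31% = $39,215.00
Next $98,500 at 28% = $27,580.00
Remaining $36,000 at 20.5% = $7,380.00
Fee: $56,700.00 + $39,215.00 + $27,580.00 + $7,380.00 = $130,875.00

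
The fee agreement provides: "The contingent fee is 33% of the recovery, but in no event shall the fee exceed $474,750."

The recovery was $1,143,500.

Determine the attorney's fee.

33% of $1,143,500 = $377,355.00
That is under the $474,750 cap.

$377,355.00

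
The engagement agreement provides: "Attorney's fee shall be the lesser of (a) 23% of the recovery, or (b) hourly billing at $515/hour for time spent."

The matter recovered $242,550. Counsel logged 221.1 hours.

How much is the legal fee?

(a) 23% of $242,550 = $55,786.50
(b) 221.1 × $515 = $113,866.50
The lesser is (a): $55,786.50.

$55,786.50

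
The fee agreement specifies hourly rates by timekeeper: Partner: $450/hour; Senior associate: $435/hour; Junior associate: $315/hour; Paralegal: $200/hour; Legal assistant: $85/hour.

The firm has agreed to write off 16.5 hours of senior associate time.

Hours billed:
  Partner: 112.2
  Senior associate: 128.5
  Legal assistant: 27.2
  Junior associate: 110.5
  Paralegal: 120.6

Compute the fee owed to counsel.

$160,449.50

Partner: 112.2 × $450 = $50,490.00
Senior associate: 128.5 × $435 = $55,897.50
Junior associate: 110.5 × $315 = $34,807.50
Paralegal: 120.6 × $200 = $24,120.00
Legal assistant: 27.2 × $85 = $2,312.00
Subtotal: $167,627.00
Write-off: 16.5 × $435 = $7,177.50
Total: $167,627.00 − $7,177.50 = $160,449.50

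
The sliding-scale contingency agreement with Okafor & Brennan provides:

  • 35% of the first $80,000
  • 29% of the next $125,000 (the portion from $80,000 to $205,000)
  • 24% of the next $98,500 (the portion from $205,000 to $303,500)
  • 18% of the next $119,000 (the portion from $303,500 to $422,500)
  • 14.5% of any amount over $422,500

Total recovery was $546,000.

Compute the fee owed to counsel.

$127,217.50

First $80,000 at 35% = $28,000.00
Next $125,000 at 29% = $36,250.00
Next $98,500 at 24% = $23,640.00
Next $119,000 at 18% = $21,420.00
Remaining $123,500 at 14.5% = $17,907.50
Fee: $28,000.00 + $36,250.00 + $23,640.00 + $21,420.00 + $17,907.50 = $127,217.50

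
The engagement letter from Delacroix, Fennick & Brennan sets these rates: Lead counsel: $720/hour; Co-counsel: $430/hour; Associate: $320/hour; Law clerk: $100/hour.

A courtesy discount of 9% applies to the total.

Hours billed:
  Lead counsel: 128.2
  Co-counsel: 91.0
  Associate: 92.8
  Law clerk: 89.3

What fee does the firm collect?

$154,754.60

Lead counsel: 128.2 × $720 = $92,304.00
Co-counsel: 91.0 × $430 = $39,130.00
Associate: 92.8 × $320 = $29,696.00
Law clerk: 89.3 × $100 = $8,930.00
Subtotal: $170,060.00
Less 9% discount: −$15,305.40
Total: $170,060.00 − $15,305.40 = $154,754.60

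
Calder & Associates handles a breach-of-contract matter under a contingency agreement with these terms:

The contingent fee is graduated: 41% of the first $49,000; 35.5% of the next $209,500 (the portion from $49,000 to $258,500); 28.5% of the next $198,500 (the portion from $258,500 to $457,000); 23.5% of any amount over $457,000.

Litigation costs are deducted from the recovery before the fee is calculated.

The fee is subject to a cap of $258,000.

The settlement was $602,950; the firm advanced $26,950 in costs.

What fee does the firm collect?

$179,000.00

Fee base (net of costs): $602,950 − $26,950 = $576,000
First $49,000 at 41% = $20,090.00
Next $209,500 at 35.5% = $74,372.50
Next $198,500 at 28.5% = $56,572.50
Remaining $119,000 at 23.5% = $27,965.00
Fee: $20,090.00 + $74,372.50 + $56,572.50 + $27,965.00 = $179,000.00
$179,000.00 is under the $258,000 cap.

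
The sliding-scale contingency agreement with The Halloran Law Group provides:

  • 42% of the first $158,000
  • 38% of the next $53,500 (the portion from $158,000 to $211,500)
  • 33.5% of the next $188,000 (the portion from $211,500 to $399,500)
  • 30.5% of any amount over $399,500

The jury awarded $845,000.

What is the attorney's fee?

$285,547.50

First $158,000 at 42% = $66,360.00
Next $53,500 at 38% = $20,330.00
Next $188,000 at 33.5% = $62,980.00
Remaining $445,500 at 30.5% = $135,877.50
Fee: $66,360.00 + $20,330.00 + $62,980.00 + $135,877.50 = $285,547.50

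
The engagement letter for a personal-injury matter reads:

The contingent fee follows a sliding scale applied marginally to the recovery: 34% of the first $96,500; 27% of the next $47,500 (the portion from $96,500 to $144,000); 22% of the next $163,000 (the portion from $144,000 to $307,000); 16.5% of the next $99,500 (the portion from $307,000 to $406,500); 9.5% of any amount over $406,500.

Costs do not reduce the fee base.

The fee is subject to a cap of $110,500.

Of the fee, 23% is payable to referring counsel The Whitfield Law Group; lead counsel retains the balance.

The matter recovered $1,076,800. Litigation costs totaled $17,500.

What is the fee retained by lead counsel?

$85,085.00

Fee base is the gross recovery, $1,076,800; costs are reimbursed separately.
First $96,500 at 34% = $32,810.00
Next $47,500 at 27% = $12,825.00
Next $163,000 at 22% = $35,860.00
Next $99,500 at 16.5% = $16,417.50
Remaining $670,300 at 9.5% = $63,678.50
Fee: $32,810.00 + $12,825.00 + $35,860.00 + $16,417.50 + $63,678.50 = $161,591.00
$161,591.00 exceeds the $110,500 cap, so the fee is capped at $110,500.00.
Referral share: 23% of $110,500.00 = $25,415.00; lead counsel retains $110,500.00 − $25,415.00 = $85,085.00.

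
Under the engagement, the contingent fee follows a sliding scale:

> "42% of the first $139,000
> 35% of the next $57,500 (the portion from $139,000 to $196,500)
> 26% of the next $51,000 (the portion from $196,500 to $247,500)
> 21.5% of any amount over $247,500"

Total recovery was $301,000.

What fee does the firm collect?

$103,267.50

First $139,000 at 42% = $58,380.00
Next $57,500 at 35% = $20,125.00
Next $51,000 at 26% = $13,260.00
Remaining $53,500 at 21.5% = $11,502.50
Fee: $58,380.00 + $20,125.00 + $13,260.00 + $11,502.50 = $103,267.50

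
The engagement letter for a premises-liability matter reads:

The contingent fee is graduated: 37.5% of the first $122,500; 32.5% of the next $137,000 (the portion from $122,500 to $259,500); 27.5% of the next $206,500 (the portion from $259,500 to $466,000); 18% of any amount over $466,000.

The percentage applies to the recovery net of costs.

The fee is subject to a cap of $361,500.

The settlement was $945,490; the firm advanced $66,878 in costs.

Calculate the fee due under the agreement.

Fee base (net of costs): $945,490 − $66,878 = $878,612
First $122,500 at 37.5% = $45,937.50
Next $137,000 at 32.5% = $44,525.00
Next $206,500 at 27.5% = $56,787.50
Remaining $412,612 at 18% = $74,270.16
Fee: $45,937.50 + $44,525.00 + $56,787.50 + $74,270.16 = $221,520.16
$221,520.16 is under the $361,500 cap.

$221,520.16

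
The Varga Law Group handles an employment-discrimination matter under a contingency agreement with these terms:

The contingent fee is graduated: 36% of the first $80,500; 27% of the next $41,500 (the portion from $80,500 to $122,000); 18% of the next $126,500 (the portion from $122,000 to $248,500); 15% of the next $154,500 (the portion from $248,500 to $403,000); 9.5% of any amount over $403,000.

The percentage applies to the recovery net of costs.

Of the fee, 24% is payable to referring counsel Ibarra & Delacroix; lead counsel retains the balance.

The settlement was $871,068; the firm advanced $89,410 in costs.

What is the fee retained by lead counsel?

Fee base (net of costs): $871,068 − $89,410 = $781,658
First $80,500 at 36% = $28,980.00
Next $41,500 at 27% = $11,205.00
Next $126,500 at 18% = $22,770.00
Next $154,500 at 15% = $23,175.00
Remaining $378,658 at 9.5% = $35,972.51
Fee: $28,980.00 + $11,205.00 + $22,770.00 + $23,175.00 + $35,972.51 = $122,102.51
Referral share: 24% of $122,102.51 = $29,304.60; lead counsel retains $122,102.51 − $29,304.60 = $92,797.91.

$92,797.91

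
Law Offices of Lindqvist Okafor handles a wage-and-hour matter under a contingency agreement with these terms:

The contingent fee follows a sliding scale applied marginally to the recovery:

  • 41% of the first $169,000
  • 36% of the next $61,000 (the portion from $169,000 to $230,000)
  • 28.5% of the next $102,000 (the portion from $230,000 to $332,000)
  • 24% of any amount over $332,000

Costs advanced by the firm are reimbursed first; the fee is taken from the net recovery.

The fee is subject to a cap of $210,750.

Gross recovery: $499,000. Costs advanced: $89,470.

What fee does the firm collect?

$138,927.20

Fee base (net of costs): $499,000 − $89,470 = $409,530
First $169,000 at 41% = $69,290.00
Next $61,000 at 36% = $21,960.00
Next $102,000 at 28.5% = $29,070.00
Remaining $77,530 at 24% = $18,607.20
Fee: $69,290.00 + $21,960.00 + $29,070.00 + $18,607.20 = $138,927.20
$138,927.20 is under the $210,750 cap.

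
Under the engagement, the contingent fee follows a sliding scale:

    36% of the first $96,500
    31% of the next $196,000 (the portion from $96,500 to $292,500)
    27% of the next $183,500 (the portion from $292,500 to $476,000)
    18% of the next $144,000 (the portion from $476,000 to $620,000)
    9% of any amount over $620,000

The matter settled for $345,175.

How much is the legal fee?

First $96,500 at 36% = $34,740.00
Next $196,000 at 31% = $60,760.00
Remaining $52,675 at 27% = $14,222.25
Fee: $34,740.00 + $60,760.00 + $14,222.25 = $109,722.25

$109,722.25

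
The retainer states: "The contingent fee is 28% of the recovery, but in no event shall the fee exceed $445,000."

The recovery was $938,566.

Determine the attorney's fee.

$262,798.48

28% of $938,566 = $262,798.48
That is under the $445,000 cap.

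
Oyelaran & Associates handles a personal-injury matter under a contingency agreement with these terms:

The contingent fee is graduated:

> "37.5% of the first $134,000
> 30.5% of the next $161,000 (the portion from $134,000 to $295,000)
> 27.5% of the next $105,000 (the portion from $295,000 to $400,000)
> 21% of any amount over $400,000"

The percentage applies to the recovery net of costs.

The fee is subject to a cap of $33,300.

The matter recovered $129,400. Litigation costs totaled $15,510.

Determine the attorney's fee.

Fee base (net of costs): $129,400 − $15,510 = $113,890
First $113,890 at 37.5% = $42,708.75
$42,708.75 exceeds the $33,300 cap, so the fee is capped at $33,300.00.

$33,300.00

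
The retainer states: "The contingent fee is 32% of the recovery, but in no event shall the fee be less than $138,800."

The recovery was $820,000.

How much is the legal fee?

32% of $820,000 = $262,400.00
That exceeds the $138,800 minimum.

$262,400.00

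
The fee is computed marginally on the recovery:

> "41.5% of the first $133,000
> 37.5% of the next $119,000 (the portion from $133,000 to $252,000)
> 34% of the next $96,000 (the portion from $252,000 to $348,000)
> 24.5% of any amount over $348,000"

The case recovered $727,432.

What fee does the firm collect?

$225,420.84

First $133,000 at 41.5% = $55,195.00
Next $119,000 at 37.5% = $44,625.00
Next $96,000 at 34% = $32,640.00
Remaining $379,432 at 24.5% = $92,960.84
Fee: $55,195.00 + $44,625.00 + $32,640.00 + $92,960.84 = $225,420.84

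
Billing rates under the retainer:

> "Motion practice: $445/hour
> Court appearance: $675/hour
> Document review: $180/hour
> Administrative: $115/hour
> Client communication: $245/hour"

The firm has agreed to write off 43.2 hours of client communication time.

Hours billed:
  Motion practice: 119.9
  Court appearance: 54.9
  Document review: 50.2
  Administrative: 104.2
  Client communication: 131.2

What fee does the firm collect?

$132,992.00

Motion practice: 119.9 × $445 = $53,355.50
Court appearance: 54.9 × $675 = $37,057.50
Document review: 50.2 × $180 = $9,036.00
Administrative: 104.2 × $115 = $11,983.00
Client communication: 131.2 × $245 = $32,144.00
Subtotal: $143,576.00
Write-off: 43.2 × $245 = $10,584.00
Total: $143,576.00 − $10,584.00 = $132,992.00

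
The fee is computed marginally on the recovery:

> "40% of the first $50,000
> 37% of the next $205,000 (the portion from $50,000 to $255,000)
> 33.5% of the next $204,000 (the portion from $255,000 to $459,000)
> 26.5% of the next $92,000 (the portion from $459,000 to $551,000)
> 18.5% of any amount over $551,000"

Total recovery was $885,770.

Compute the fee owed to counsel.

$250,502.45

First $50,000 at 40% = $20,000.00
Next $205,000 at 37% = $75,850.00
Next $204,000 at 33.5% = $68,340.00
Next $92,000 at 26.5% = $24,380.00
Remaining $334,770 at 18.5% = $61,932.45
Fee: $20,000.00 + $75,850.00 + $68,340.00 + $24,380.00 + $61,932.45 = $250,502.45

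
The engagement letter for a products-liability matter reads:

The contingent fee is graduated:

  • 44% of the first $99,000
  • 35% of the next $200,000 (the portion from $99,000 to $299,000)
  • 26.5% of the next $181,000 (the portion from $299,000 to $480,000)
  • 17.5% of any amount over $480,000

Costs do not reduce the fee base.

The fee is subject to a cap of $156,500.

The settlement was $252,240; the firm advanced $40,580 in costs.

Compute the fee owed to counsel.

Fee base is the gross recovery, $252,240; costs are reimbursed separately.
First $99,000 at 44% = $43,560.00
Remaining $153,240 at 35% = $53,634.00
Fee: $43,560.00 + $53,634.00 = $97,194.00
$97,194.00 is under the $156,500 cap.

$97,194.00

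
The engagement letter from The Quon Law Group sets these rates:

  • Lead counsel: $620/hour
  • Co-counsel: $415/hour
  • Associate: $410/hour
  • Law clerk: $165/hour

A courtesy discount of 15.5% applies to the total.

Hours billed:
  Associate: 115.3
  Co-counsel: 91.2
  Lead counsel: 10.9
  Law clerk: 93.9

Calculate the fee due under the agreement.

Lead counsel: 10.9 × $620 = $6,758.00
Co-counsel: 91.2 × $415 = $37,848.00
Associate: 115.3 × $410 = $47,273.00
Law clerk: 93.9 × $165 = $15,493.50
Subtotal: $107,372.50
Less 15.5% discount: −$16,642.74
Total: $107,372.50 − $16,642.74 = $90,729.76

$90,729.76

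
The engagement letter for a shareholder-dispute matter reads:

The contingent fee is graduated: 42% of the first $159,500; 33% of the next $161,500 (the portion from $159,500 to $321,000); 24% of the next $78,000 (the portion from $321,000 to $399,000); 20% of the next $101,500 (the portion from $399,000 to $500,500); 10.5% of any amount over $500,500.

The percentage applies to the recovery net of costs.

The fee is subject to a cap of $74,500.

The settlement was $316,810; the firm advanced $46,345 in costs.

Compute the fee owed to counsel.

$74,500.00

Fee base (net of costs): $316,810 − $46,345 = $270,465
First $159,500 at 42% = $66,990.00
Remaining $110,965 at 33% = $36,618.45
Fee: $66,990.00 + $36,618.45 = $103,608.45
$103,608.45 exceeds the $74,500 cap, so the fee is capped at $74,500.00.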